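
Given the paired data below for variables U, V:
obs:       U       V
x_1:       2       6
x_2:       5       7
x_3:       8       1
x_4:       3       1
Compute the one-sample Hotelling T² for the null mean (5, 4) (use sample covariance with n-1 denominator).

Step 1 — sample mean vector:
  mean(U) = (2 + 5 + 8 + 3) / 4 = 18/4 = 4.5
  mean(V) = (6 + 7 + 1 + 1) / 4 = 15/4 = 3.75
  x̄ = (4.5, 3.75),  deviation x̄ - mu_0 = (4.5, 3.75) - (5, 4) = (-0.5, -0.25).

Step 2 — sample covariance matrix, S[i,j] = (1/(n-1)) · Σ_k (x_{k,i} - mean_i) · (x_{k,j} - mean_j), divisor n-1 = 3:
  S[U,U] = ((-2.5)·(-2.5) + (0.5)·(0.5) + (3.5)·(3.5) + (-1.5)·(-1.5)) / 3 = 21/3 = 7
  S[U,V] = ((-2.5)·(2.25) + (0.5)·(3.25) + (3.5)·(-2.75) + (-1.5)·(-2.75)) / 3 = -9.5/3 = -3.1667
  S[V,V] = ((2.25)·(2.25) + (3.25)·(3.25) + (-2.75)·(-2.75) + (-2.75)·(-2.75)) / 3 = 30.75/3 = 10.25
  S = [[7, -3.1667],
 [-3.1667, 10.25]].

Step 3 — invert S. det(S) = 7·10.25 - (-3.1667)² = 61.7222.
  S^{-1} = (1/det) · [[d, -b], [-b, a]] = [[0.1661, 0.0513],
 [0.0513, 0.1134]].

Step 4 — quadratic form (x̄ - mu_0)^T · S^{-1} · (x̄ - mu_0):
  S^{-1} · (x̄ - mu_0) = (-0.0959, -0.054),
  (x̄ - mu_0)^T · [...] = (-0.5)·(-0.0959) + (-0.25)·(-0.054) = 0.0614.

Step 5 — scale by n: T² = 4 · 0.0614 = 0.2457.

T² ≈ 0.2457


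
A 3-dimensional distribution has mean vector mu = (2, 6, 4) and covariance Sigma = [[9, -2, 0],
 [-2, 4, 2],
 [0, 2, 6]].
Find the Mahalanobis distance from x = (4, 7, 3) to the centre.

Step 1 — centre the observation: (x - mu) = (2, 1, -1).

Step 2 — invert Sigma (cofactor / det for 3×3, or solve directly):
  Sigma^{-1} = [[0.1282, 0.0769, -0.0256],
 [0.0769, 0.3462, -0.1154],
 [-0.0256, -0.1154, 0.2051]].

Step 3 — form the quadratic (x - mu)^T · Sigma^{-1} · (x - mu):
  Sigma^{-1} · (x - mu) = (0.359, 0.6154, -0.3718).
  (x - mu)^T · [Sigma^{-1} · (x - mu)] = (2)·(0.359) + (1)·(0.6154) + (-1)·(-0.3718) = 1.7051.

Step 4 — take square root: d = √(1.7051) ≈ 1.3058.

d(x, mu) = √(1.7051) ≈ 1.3058


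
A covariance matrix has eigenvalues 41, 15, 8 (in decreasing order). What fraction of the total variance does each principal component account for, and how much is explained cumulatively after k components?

Step 1 — total variance = trace(Sigma) = Σ λ_i = 41 + 15 + 8 = 64.

Step 2 — fraction explained by component i = λ_i / Σ λ:
  PC1: 41/64 = 0.6406
  PC2: 15/64 = 0.2344
  PC3: 8/64 = 0.125

Step 3 — cumulative fraction after k components = (λ_1 + ... + λ_k) / Σ λ:
  k = 1: 41/64 = 0.6406
  k = 2: (41 + 15)/64 = 56/64 = 0.875
  k = 3: (41 + 15 + 8)/64 = 64/64 = 1

Summary (fraction, with percent):

explained: PC1 0.6406 (64.06%), PC2 0.2344 (23.44%), PC3 0.125 (12.5%);  cumulative: 0.6406, 0.875, 1


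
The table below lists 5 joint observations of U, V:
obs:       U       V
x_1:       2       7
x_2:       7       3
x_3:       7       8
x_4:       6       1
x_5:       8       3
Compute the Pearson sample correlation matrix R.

Step 1 — column means:
  mean(U) = (2 + 7 + 7 + 6 + 8) / 5 = 30/5 = 6
  mean(V) = (7 + 3 + 8 + 1 + 3) / 5 = 22/5 = 4.4

Step 2 — sample variances and covariances s[i,j] = (1/(n-1)) · Σ_k (x_{k,i} - mean_i) · (x_{k,j} - mean_j), with n-1 = 4:
  s[U,U] = ((-4)·(-4) + (1)·(1) + (1)·(1) + (0)·(0) + (2)·(2)) / 4 = 22/4 = 5.5
  s[U,V] = ((-4)·(2.6) + (1)·(-1.4) + (1)·(3.6) + (0)·(-3.4) + (2)·(-1.4)) / 4 = -11/4 = -2.75
  s[V,V] = ((2.6)·(2.6) + (-1.4)·(-1.4) + (3.6)·(3.6) + (-3.4)·(-3.4) + (-1.4)·(-1.4)) / 4 = 35.2/4 = 8.8
  Sample standard deviations s_i = √(s[i,i]):
  s(U) = √(5.5) = 2.3452
  s(V) = √(8.8) = 2.9665

Step 3 — r_{ij} = s_{ij} / (s_i · s_j):
  r[U,U] = 1 (diagonal).
  r[U,V] = -2.75 / (2.3452 · 2.9665) = -2.75 / 6.957 = -0.3953
  r[V,V] = 1 (diagonal).

R is symmetric with unit diagonal. Assembling:

R = [[1, -0.3953],
 [-0.3953, 1]]


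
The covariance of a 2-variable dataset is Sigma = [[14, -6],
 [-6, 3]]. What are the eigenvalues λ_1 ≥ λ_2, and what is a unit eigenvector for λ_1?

Step 1 — characteristic polynomial of 2×2 Sigma:
  det(Sigma - λI) = λ² - trace · λ + det = 0.
  trace = 14 + 3 = 17, det = 14·3 - (-6)² = 6.
Step 2 — discriminant:
  Δ = trace² - 4·det = 289 - 24 = 265.
Step 3 — eigenvalues:
  λ = (trace ± √Δ)/2 = (17 ± 16.2788)/2,
  λ_1 = 16.6394,  λ_2 = 0.3606.

Step 4 — unit eigenvector for λ_1: solve (Sigma - λ_1 I)v = 0. First row:
  (14 - 16.6394)·v_x + (-6)·v_y = 0, i.e. (-2.6394)·v_x + (-6)·v_y = 0,
  so v ∝ (b, λ_1 - a) = (-6, 2.6394); multiply by -1 so the first entry is positive: u = (6, -2.6394).
  ||u|| = √((6)² + (-2.6394)²) = √(42.9665) ≈ 6.5549,
  v_1 = u/||u|| ≈ (0.9153, -0.4027) (||v_1|| = 1).

λ_1 = 16.6394,  λ_2 = 0.3606;  v_1 ≈ (0.9153, -0.4027)


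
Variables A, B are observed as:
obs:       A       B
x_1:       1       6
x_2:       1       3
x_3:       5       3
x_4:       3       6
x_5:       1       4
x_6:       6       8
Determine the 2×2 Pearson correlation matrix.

Step 1 — column means:
  mean(A) = (1 + 1 + 5 + 3 + 1 + 6) / 6 = 17/6 = 2.8333
  mean(B) = (6 + 3 + 3 + 6 + 4 + 8) / 6 = 30/6 = 5

Step 2 — sample variances and covariances s[i,j] = (1/(n-1)) · Σ_k (x_{k,i} - mean_i) · (x_{k,j} - mean_j), with n-1 = 5:
  s[A,A] = ((-1.8333)·(-1.8333) + (-1.8333)·(-1.8333) + (2.1667)·(2.1667) + (0.1667)·(0.1667) + (-1.8333)·(-1.8333) + (3.1667)·(3.1667)) / 5 = 24.8333/5 = 4.9667
  s[A,B] = ((-1.8333)·(1) + (-1.8333)·(-2) + (2.1667)·(-2) + (0.1667)·(1) + (-1.8333)·(-1) + (3.1667)·(3)) / 5 = 9/5 = 1.8
  s[B,B] = ((1)·(1) + (-2)·(-2) + (-2)·(-2) + (1)·(1) + (-1)·(-1) + (3)·(3)) / 5 = 20/5 = 4
  Sample standard deviations s_i = √(s[i,i]):
  s(A) = √(4.9667) = 2.2286
  s(B) = √(4) = 2

Step 3 — r_{ij} = s_{ij} / (s_i · s_j):
  r[A,A] = 1 (diagonal).
  r[A,B] = 1.8 / (2.2286 · 2) = 1.8 / 4.4572 = 0.4038
  r[B,B] = 1 (diagonal).

R is symmetric with unit diagonal. Assembling:

R = [[1, 0.4038],
 [0.4038, 1]]


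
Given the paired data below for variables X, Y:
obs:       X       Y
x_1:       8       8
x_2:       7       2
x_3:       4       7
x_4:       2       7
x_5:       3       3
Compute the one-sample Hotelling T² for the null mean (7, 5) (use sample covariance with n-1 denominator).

Step 1 — sample mean vector:
  mean(X) = (8 + 7 + 4 + 2 + 3) / 5 = 24/5 = 4.8
  mean(Y) = (8 + 2 + 7 + 7 + 3) / 5 = 27/5 = 5.4
  x̄ = (4.8, 5.4),  deviation x̄ - mu_0 = (4.8, 5.4) - (7, 5) = (-2.2, 0.4).

Step 2 — sample covariance matrix, S[i,j] = (1/(n-1)) · Σ_k (x_{k,i} - mean_i) · (x_{k,j} - mean_j), divisor n-1 = 4:
  S[X,X] = ((3.2)·(3.2) + (2.2)·(2.2) + (-0.8)·(-0.8) + (-2.8)·(-2.8) + (-1.8)·(-1.8)) / 4 = 26.8/4 = 6.7
  S[X,Y] = ((3.2)·(2.6) + (2.2)·(-3.4) + (-0.8)·(1.6) + (-2.8)·(1.6) + (-1.8)·(-2.4)) / 4 = -0.6/4 = -0.15
  S[Y,Y] = ((2.6)·(2.6) + (-3.4)·(-3.4) + (1.6)·(1.6) + (1.6)·(1.6) + (-2.4)·(-2.4)) / 4 = 29.2/4 = 7.3
  S = [[6.7, -0.15],
 [-0.15, 7.3]].

Step 3 — invert S. det(S) = 6.7·7.3 - (-0.15)² = 48.8875.
  S^{-1} = (1/det) · [[d, -b], [-b, a]] = [[0.1493, 0.0031],
 [0.0031, 0.137]].

Step 4 — quadratic form (x̄ - mu_0)^T · S^{-1} · (x̄ - mu_0):
  S^{-1} · (x̄ - mu_0) = (-0.3273, 0.0481),
  (x̄ - mu_0)^T · [...] = (-2.2)·(-0.3273) + (0.4)·(0.0481) = 0.7392.

Step 5 — scale by n: T² = 5 · 0.7392 = 3.6962.

T² ≈ 3.6962


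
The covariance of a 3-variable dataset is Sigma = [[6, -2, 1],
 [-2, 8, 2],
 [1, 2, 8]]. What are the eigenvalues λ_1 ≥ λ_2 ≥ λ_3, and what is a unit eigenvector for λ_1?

Step 1 — characteristic polynomial p(λ) = det(λI - Sigma) = λ³ - tr·λ² + c_1·λ - det, where tr = trace, c_1 = sum of the principal 2×2 minors, det = det(Sigma):
  tr = 6 + 8 + 8 = 22,
  c_1 = (6·8 - (-2)²) + (6·8 - (1)²) + (8·8 - (2)²) = 44 + 47 + 60 = 151,
  det = 6·(8·8 - (2)²) - (-2)·((-2)·8 - (2)·(1)) + (1)·((-2)·(2) - 8·(1)) = 6·(60) - (-2)·(-18) + (1)·(-12) = 312.
  So p(λ) = λ³ - 22λ² + 151λ - 312.
Step 2 — look for an integer root (rational root theorem: any rational root is an integer divisor of 312). Testing λ = 8:
  p(8) = 512 - 1408 + 1208 - 312 = 0  ✓
  Dividing out (λ - 8): p(λ) = (λ - 8)(λ² - 14λ + 39).
Step 3 — remaining eigenvalues from the quadratic λ² - 14λ + 39 = 0:
  Δ = 14² - 4·39 = 196 - 156 = 40,  λ = (14 ± √40)/2 = (14 ± 6.3246)/2 ≈ 10.1623 or 3.8377.
  Sorted: λ_1 = 10.1623,  λ_2 = 8,  λ_3 = 3.8377  (check: sum = 22 = tr ✓).

Step 4 — unit eigenvector for λ_1 ≈ 10.1623: v spans the null space of (Sigma - λ_1 I), whose rows are
  r_1 = (-4.1623, -2, 1),  r_2 = (-2, -2.1623, 2),  r_3 = (1, 2, -2.1623).
  v is orthogonal to every row, so take v ∝ r_1 × r_2 = ((-2)·(2) - (1)·(-2.1623), (1)·(-2) - (-4.1623)·(2), (-4.1623)·(-2.1623) - (-2)·(-2)) ≈ (-1.8377, 6.3246, 5).
  Rescale (multiply by -1 so the first nonzero entry is positive): u = (1.8377, -6.3246, -5).
  ||u|| = √((1.8377)² + (-6.3246)² + (-5)²) = √(68.3772) ≈ 8.2691,  v_1 = u/||u|| ≈ (0.2222, -0.7648, -0.6047) (||v_1|| = 1).

λ_1 = 10.1623,  λ_2 = 8,  λ_3 = 3.8377;  v_1 ≈ (0.2222, -0.7648, -0.6047)


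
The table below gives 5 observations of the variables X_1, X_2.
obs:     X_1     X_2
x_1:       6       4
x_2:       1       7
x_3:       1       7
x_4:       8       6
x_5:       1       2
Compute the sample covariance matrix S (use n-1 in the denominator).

Step 1 — column means:
  mean(X_1) = (6 + 1 + 1 + 8 + 1) / 5 = 17/5 = 3.4
  mean(X_2) = (4 + 7 + 7 + 6 + 2) / 5 = 26/5 = 5.2

Step 2 — sample covariance S[i,j] = (1/(n-1)) · Σ_k (x_{k,i} - mean_i) · (x_{k,j} - mean_j), with n-1 = 4.
  S[X_1,X_1] = ((2.6)·(2.6) + (-2.4)·(-2.4) + (-2.4)·(-2.4) + (4.6)·(4.6) + (-2.4)·(-2.4)) / 4 = 45.2/4 = 11.3
  S[X_1,X_2] = ((2.6)·(-1.2) + (-2.4)·(1.8) + (-2.4)·(1.8) + (4.6)·(0.8) + (-2.4)·(-3.2)) / 4 = -0.4/4 = -0.1
  S[X_2,X_2] = ((-1.2)·(-1.2) + (1.8)·(1.8) + (1.8)·(1.8) + (0.8)·(0.8) + (-3.2)·(-3.2)) / 4 = 18.8/4 = 4.7

S is symmetric (S[j,i] = S[i,j]). Assembling:

S = [[11.3, -0.1],
 [-0.1, 4.7]]


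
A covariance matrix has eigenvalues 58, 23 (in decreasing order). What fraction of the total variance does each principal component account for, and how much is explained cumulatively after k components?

Step 1 — total variance = trace(Sigma) = Σ λ_i = 58 + 23 = 81.

Step 2 — fraction explained by component i = λ_i / Σ λ:
  PC1: 58/81 = 0.716
  PC2: 23/81 = 0.284

Step 3 — cumulative fraction after k components = (λ_1 + ... + λ_k) / Σ λ:
  k = 1: 58/81 = 0.716
  k = 2: (58 + 23)/81 = 81/81 = 1

Summary (fraction, with percent):

explained: PC1 0.716 (71.6%), PC2 0.284 (28.4%);  cumulative: 0.716, 1


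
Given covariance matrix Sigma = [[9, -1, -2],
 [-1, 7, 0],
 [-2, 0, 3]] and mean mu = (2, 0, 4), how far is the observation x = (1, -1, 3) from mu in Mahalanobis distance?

Step 1 — centre the observation: (x - mu) = (-1, -1, -1).

Step 2 — invert Sigma (cofactor / det for 3×3, or solve directly):
  Sigma^{-1} = [[0.1329, 0.019, 0.0886],
 [0.019, 0.1456, 0.0127],
 [0.0886, 0.0127, 0.3924]].

Step 3 — form the quadratic (x - mu)^T · Sigma^{-1} · (x - mu):
  Sigma^{-1} · (x - mu) = (-0.2405, -0.1772, -0.4937).
  (x - mu)^T · [Sigma^{-1} · (x - mu)] = (-1)·(-0.2405) + (-1)·(-0.1772) + (-1)·(-0.4937) = 0.9114.

Step 4 — take square root: d = √(0.9114) ≈ 0.9547.

d(x, mu) = √(0.9114) ≈ 0.9547


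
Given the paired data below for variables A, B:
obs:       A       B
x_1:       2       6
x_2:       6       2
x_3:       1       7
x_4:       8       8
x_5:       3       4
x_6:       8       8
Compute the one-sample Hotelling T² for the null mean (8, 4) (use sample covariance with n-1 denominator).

Step 1 — sample mean vector:
  mean(A) = (2 + 6 + 1 + 8 + 3 + 8) / 6 = 28/6 = 4.6667
  mean(B) = (6 + 2 + 7 + 8 + 4 + 8) / 6 = 35/6 = 5.8333
  x̄ = (4.6667, 5.8333),  deviation x̄ - mu_0 = (4.6667, 5.8333) - (8, 4) = (-3.3333, 1.8333).

Step 2 — sample covariance matrix, S[i,j] = (1/(n-1)) · Σ_k (x_{k,i} - mean_i) · (x_{k,j} - mean_j), divisor n-1 = 5:
  S[A,A] = ((-2.6667)·(-2.6667) + (1.3333)·(1.3333) + (-3.6667)·(-3.6667) + (3.3333)·(3.3333) + (-1.6667)·(-1.6667) + (3.3333)·(3.3333)) / 5 = 47.3333/5 = 9.4667
  S[A,B] = ((-2.6667)·(0.1667) + (1.3333)·(-3.8333) + (-3.6667)·(1.1667) + (3.3333)·(2.1667) + (-1.6667)·(-1.8333) + (3.3333)·(2.1667)) / 5 = 7.6667/5 = 1.5333
  S[B,B] = ((0.1667)·(0.1667) + (-3.8333)·(-3.8333) + (1.1667)·(1.1667) + (2.1667)·(2.1667) + (-1.8333)·(-1.8333) + (2.1667)·(2.1667)) / 5 = 28.8333/5 = 5.7667
  S = [[9.4667, 1.5333],
 [1.5333, 5.7667]].

Step 3 — invert S. det(S) = 9.4667·5.7667 - (1.5333)² = 52.24.
  S^{-1} = (1/det) · [[d, -b], [-b, a]] = [[0.1104, -0.0294],
 [-0.0294, 0.1812]].

Step 4 — quadratic form (x̄ - mu_0)^T · S^{-1} · (x̄ - mu_0):
  S^{-1} · (x̄ - mu_0) = (-0.4218, 0.4301),
  (x̄ - mu_0)^T · [...] = (-3.3333)·(-0.4218) + (1.8333)·(0.4301) = 2.1944.

Step 5 — scale by n: T² = 6 · 2.1944 = 13.1662.

T² ≈ 13.1662


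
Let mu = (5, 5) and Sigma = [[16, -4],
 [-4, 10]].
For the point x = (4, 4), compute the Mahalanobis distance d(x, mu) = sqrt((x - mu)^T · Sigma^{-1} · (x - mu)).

Step 1 — centre the observation: (x - mu) = (-1, -1).

Step 2 — invert Sigma. det(Sigma) = 16·10 - (-4)² = 144.
  Sigma^{-1} = (1/det) · [[d, -b], [-b, a]] = [[0.0694, 0.0278],
 [0.0278, 0.1111]].

Step 3 — form the quadratic (x - mu)^T · Sigma^{-1} · (x - mu):
  Sigma^{-1} · (x - mu) = (-0.0972, -0.1389).
  (x - mu)^T · [Sigma^{-1} · (x - mu)] = (-1)·(-0.0972) + (-1)·(-0.1389) = 0.2361.

Step 4 — take square root: d = √(0.2361) ≈ 0.4859.

d(x, mu) = √(0.2361) ≈ 0.4859


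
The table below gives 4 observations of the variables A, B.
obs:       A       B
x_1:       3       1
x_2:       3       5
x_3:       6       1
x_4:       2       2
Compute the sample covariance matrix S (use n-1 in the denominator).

Step 1 — column means:
  mean(A) = (3 + 3 + 6 + 2) / 4 = 14/4 = 3.5
  mean(B) = (1 + 5 + 1 + 2) / 4 = 9/4 = 2.25

Step 2 — sample covariance S[i,j] = (1/(n-1)) · Σ_k (x_{k,i} - mean_i) · (x_{k,j} - mean_j), with n-1 = 3.
  S[A,A] = ((-0.5)·(-0.5) + (-0.5)·(-0.5) + (2.5)·(2.5) + (-1.5)·(-1.5)) / 3 = 9/3 = 3
  S[A,B] = ((-0.5)·(-1.25) + (-0.5)·(2.75) + (2.5)·(-1.25) + (-1.5)·(-0.25)) / 3 = -3.5/3 = -1.1667
  S[B,B] = ((-1.25)·(-1.25) + (2.75)·(2.75) + (-1.25)·(-1.25) + (-0.25)·(-0.25)) / 3 = 10.75/3 = 3.5833

S is symmetric (S[j,i] = S[i,j]). Assembling:

S = [[3, -1.1667],
 [-1.1667, 3.5833]]


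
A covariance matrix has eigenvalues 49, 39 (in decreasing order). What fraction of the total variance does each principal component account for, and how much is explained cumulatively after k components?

Step 1 — total variance = trace(Sigma) = Σ λ_i = 49 + 39 = 88.

Step 2 — fraction explained by component i = λ_i / Σ λ:
  PC1: 49/88 = 0.5568
  PC2: 39/88 = 0.4432

Step 3 — cumulative fraction after k components = (λ_1 + ... + λ_k) / Σ λ:
  k = 1: 49/88 = 0.5568
  k = 2: (49 + 39)/88 = 88/88 = 1

Summary (fraction, with percent):

explained: PC1 0.5568 (55.68%), PC2 0.4432 (44.32%);  cumulative: 0.5568, 1


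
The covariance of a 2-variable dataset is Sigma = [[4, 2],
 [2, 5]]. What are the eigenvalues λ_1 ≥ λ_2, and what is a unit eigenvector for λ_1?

Step 1 — characteristic polynomial of 2×2 Sigma:
  det(Sigma - λI) = λ² - trace · λ + det = 0.
  trace = 4 + 5 = 9, det = 4·5 - (2)² = 16.
Step 2 — discriminant:
  Δ = trace² - 4·det = 81 - 64 = 17.
Step 3 — eigenvalues:
  λ = (trace ± √Δ)/2 = (9 ± 4.1231)/2,
  λ_1 = 6.5616,  λ_2 = 2.4384.

Step 4 — unit eigenvector for λ_1: solve (Sigma - λ_1 I)v = 0. First row:
  (4 - 6.5616)·v_x + (2)·v_y = 0, i.e. (-2.5616)·v_x + (2)·v_y = 0,
  so v ∝ (b, λ_1 - a) = (2, 2.5616) = u.
  ||u|| = √((2)² + (2.5616)²) = √(10.5616) ≈ 3.2499,
  v_1 = u/||u|| ≈ (0.6154, 0.7882) (||v_1|| = 1).

λ_1 = 6.5616,  λ_2 = 2.4384;  v_1 ≈ (0.6154, 0.7882)


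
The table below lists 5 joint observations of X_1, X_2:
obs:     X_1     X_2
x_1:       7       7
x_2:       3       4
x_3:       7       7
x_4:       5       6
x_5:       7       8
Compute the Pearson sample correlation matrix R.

Step 1 — column means:
  mean(X_1) = (7 + 3 + 7 + 5 + 7) / 5 = 29/5 = 5.8
  mean(X_2) = (7 + 4 + 7 + 6 + 8) / 5 = 32/5 = 6.4

Step 2 — sample variances and covariances s[i,j] = (1/(n-1)) · Σ_k (x_{k,i} - mean_i) · (x_{k,j} - mean_j), with n-1 = 4:
  s[X_1,X_1] = ((1.2)·(1.2) + (-2.8)·(-2.8) + (1.2)·(1.2) + (-0.8)·(-0.8) + (1.2)·(1.2)) / 4 = 12.8/4 = 3.2
  s[X_1,X_2] = ((1.2)·(0.6) + (-2.8)·(-2.4) + (1.2)·(0.6) + (-0.8)·(-0.4) + (1.2)·(1.6)) / 4 = 10.4/4 = 2.6
  s[X_2,X_2] = ((0.6)·(0.6) + (-2.4)·(-2.4) + (0.6)·(0.6) + (-0.4)·(-0.4) + (1.6)·(1.6)) / 4 = 9.2/4 = 2.3
  Sample standard deviations s_i = √(s[i,i]):
  s(X_1) = √(3.2) = 1.7889
  s(X_2) = √(2.3) = 1.5166

Step 3 — r_{ij} = s_{ij} / (s_i · s_j):
  r[X_1,X_1] = 1 (diagonal).
  r[X_1,X_2] = 2.6 / (1.7889 · 1.5166) = 2.6 / 2.7129 = 0.9584
  r[X_2,X_2] = 1 (diagonal).

R is symmetric with unit diagonal. Assembling:

R = [[1, 0.9584],
 [0.9584, 1]]


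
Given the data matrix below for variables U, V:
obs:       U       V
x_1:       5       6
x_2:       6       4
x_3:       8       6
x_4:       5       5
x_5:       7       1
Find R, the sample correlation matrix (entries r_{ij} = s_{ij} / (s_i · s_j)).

Step 1 — column means:
  mean(U) = (5 + 6 + 8 + 5 + 7) / 5 = 31/5 = 6.2
  mean(V) = (6 + 4 + 6 + 5 + 1) / 5 = 22/5 = 4.4

Step 2 — sample variances and covariances s[i,j] = (1/(n-1)) · Σ_k (x_{k,i} - mean_i) · (x_{k,j} - mean_j), with n-1 = 4:
  s[U,U] = ((-1.2)·(-1.2) + (-0.2)·(-0.2) + (1.8)·(1.8) + (-1.2)·(-1.2) + (0.8)·(0.8)) / 4 = 6.8/4 = 1.7
  s[U,V] = ((-1.2)·(1.6) + (-0.2)·(-0.4) + (1.8)·(1.6) + (-1.2)·(0.6) + (0.8)·(-3.4)) / 4 = -2.4/4 = -0.6
  s[V,V] = ((1.6)·(1.6) + (-0.4)·(-0.4) + (1.6)·(1.6) + (0.6)·(0.6) + (-3.4)·(-3.4)) / 4 = 17.2/4 = 4.3
  Sample standard deviations s_i = √(s[i,i]):
  s(U) = √(1.7) = 1.3038
  s(V) = √(4.3) = 2.0736

Step 3 — r_{ij} = s_{ij} / (s_i · s_j):
  r[U,U] = 1 (diagonal).
  r[U,V] = -0.6 / (1.3038 · 2.0736) = -0.6 / 2.7037 = -0.2219
  r[V,V] = 1 (diagonal).

R is symmetric with unit diagonal. Assembling:

R = [[1, -0.2219],
 [-0.2219, 1]]


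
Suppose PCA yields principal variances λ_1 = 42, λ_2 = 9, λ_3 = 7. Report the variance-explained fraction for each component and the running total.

Step 1 — total variance = trace(Sigma) = Σ λ_i = 42 + 9 + 7 = 58.

Step 2 — fraction explained by component i = λ_i / Σ λ:
  PC1: 42/58 = 0.7241
  PC2: 9/58 = 0.1552
  PC3: 7/58 = 0.1207

Step 3 — cumulative fraction after k components = (λ_1 + ... + λ_k) / Σ λ:
  k = 1: 42/58 = 0.7241
  k = 2: (42 + 9)/58 = 51/58 = 0.8793
  k = 3: (42 + 9 + 7)/58 = 58/58 = 1

Summary (fraction, with percent):

explained: PC1 0.7241 (72.41%), PC2 0.1552 (15.52%), PC3 0.1207 (12.07%);  cumulative: 0.7241, 0.8793, 1


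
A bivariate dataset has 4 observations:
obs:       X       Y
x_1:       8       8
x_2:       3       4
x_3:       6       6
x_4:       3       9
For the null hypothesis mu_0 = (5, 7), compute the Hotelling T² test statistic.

Step 1 — sample mean vector:
  mean(X) = (8 + 3 + 6 + 3) / 4 = 20/4 = 5
  mean(Y) = (8 + 4 + 6 + 9) / 4 = 27/4 = 6.75
  x̄ = (5, 6.75),  deviation x̄ - mu_0 = (5, 6.75) - (5, 7) = (0, -0.25).

Step 2 — sample covariance matrix, S[i,j] = (1/(n-1)) · Σ_k (x_{k,i} - mean_i) · (x_{k,j} - mean_j), divisor n-1 = 3:
  S[X,X] = ((3)·(3) + (-2)·(-2) + (1)·(1) + (-2)·(-2)) / 3 = 18/3 = 6
  S[X,Y] = ((3)·(1.25) + (-2)·(-2.75) + (1)·(-0.75) + (-2)·(2.25)) / 3 = 4/3 = 1.3333
  S[Y,Y] = ((1.25)·(1.25) + (-2.75)·(-2.75) + (-0.75)·(-0.75) + (2.25)·(2.25)) / 3 = 14.75/3 = 4.9167
  S = [[6, 1.3333],
 [1.3333, 4.9167]].

Step 3 — invert S. det(S) = 6·4.9167 - (1.3333)² = 27.7222.
  S^{-1} = (1/det) · [[d, -b], [-b, a]] = [[0.1774, -0.0481],
 [-0.0481, 0.2164]].

Step 4 — quadratic form (x̄ - mu_0)^T · S^{-1} · (x̄ - mu_0):
  S^{-1} · (x̄ - mu_0) = (0.012, -0.0541),
  (x̄ - mu_0)^T · [...] = (0)·(0.012) + (-0.25)·(-0.0541) = 0.0135.

Step 5 — scale by n: T² = 4 · 0.0135 = 0.0541.

T² ≈ 0.0541


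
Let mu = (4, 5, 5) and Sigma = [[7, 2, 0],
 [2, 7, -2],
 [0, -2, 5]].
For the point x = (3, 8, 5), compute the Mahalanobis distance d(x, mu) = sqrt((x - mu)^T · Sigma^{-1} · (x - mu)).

Step 1 — centre the observation: (x - mu) = (-1, 3, 0).

Step 2 — invert Sigma (cofactor / det for 3×3, or solve directly):
  Sigma^{-1} = [[0.1574, -0.0508, -0.0203],
 [-0.0508, 0.1777, 0.0711],
 [-0.0203, 0.0711, 0.2284]].

Step 3 — form the quadratic (x - mu)^T · Sigma^{-1} · (x - mu):
  Sigma^{-1} · (x - mu) = (-0.3096, 0.5838, 0.2335).
  (x - mu)^T · [Sigma^{-1} · (x - mu)] = (-1)·(-0.3096) + (3)·(0.5838) + (0)·(0.2335) = 2.0609.

Step 4 — take square root: d = √(2.0609) ≈ 1.4356.

d(x, mu) = √(2.0609) ≈ 1.4356


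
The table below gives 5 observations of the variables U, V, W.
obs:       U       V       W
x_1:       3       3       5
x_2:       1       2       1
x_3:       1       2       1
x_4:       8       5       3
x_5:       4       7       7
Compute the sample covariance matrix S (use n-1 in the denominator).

Step 1 — column means:
  mean(U) = (3 + 1 + 1 + 8 + 4) / 5 = 17/5 = 3.4
  mean(V) = (3 + 2 + 2 + 5 + 7) / 5 = 19/5 = 3.8
  mean(W) = (5 + 1 + 1 + 3 + 7) / 5 = 17/5 = 3.4

Step 2 — sample covariance S[i,j] = (1/(n-1)) · Σ_k (x_{k,i} - mean_i) · (x_{k,j} - mean_j), with n-1 = 4.
  S[U,U] = ((-0.4)·(-0.4) + (-2.4)·(-2.4) + (-2.4)·(-2.4) + (4.6)·(4.6) + (0.6)·(0.6)) / 4 = 33.2/4 = 8.3
  S[U,V] = ((-0.4)·(-0.8) + (-2.4)·(-1.8) + (-2.4)·(-1.8) + (4.6)·(1.2) + (0.6)·(3.2)) / 4 = 16.4/4 = 4.1
  S[U,W] = ((-0.4)·(1.6) + (-2.4)·(-2.4) + (-2.4)·(-2.4) + (4.6)·(-0.4) + (0.6)·(3.6)) / 4 = 11.2/4 = 2.8
  S[V,V] = ((-0.8)·(-0.8) + (-1.8)·(-1.8) + (-1.8)·(-1.8) + (1.2)·(1.2) + (3.2)·(3.2)) / 4 = 18.8/4 = 4.7
  S[V,W] = ((-0.8)·(1.6) + (-1.8)·(-2.4) + (-1.8)·(-2.4) + (1.2)·(-0.4) + (3.2)·(3.6)) / 4 = 18.4/4 = 4.6
  S[W,W] = ((1.6)·(1.6) + (-2.4)·(-2.4) + (-2.4)·(-2.4) + (-0.4)·(-0.4) + (3.6)·(3.6)) / 4 = 27.2/4 = 6.8

S is symmetric (S[j,i] = S[i,j]). Assembling:

S = [[8.3, 4.1, 2.8],
 [4.1, 4.7, 4.6],
 [2.8, 4.6, 6.8]]


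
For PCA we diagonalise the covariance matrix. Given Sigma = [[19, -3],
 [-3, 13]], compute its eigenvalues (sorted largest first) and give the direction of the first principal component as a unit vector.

Step 1 — characteristic polynomial of 2×2 Sigma:
  det(Sigma - λI) = λ² - trace · λ + det = 0.
  trace = 19 + 13 = 32, det = 19·13 - (-3)² = 238.
Step 2 — discriminant:
  Δ = trace² - 4·det = 1024 - 952 = 72.
Step 3 — eigenvalues:
  λ = (trace ± √Δ)/2 = (32 ± 8.4853)/2,
  λ_1 = 20.2426,  λ_2 = 11.7574.

Step 4 — unit eigenvector for λ_1: solve (Sigma - λ_1 I)v = 0. First row:
  (19 - 20.2426)·v_x + (-3)·v_y = 0, i.e. (-1.2426)·v_x + (-3)·v_y = 0,
  so v ∝ (b, λ_1 - a) = (-3, 1.2426); multiply by -1 so the first entry is positive: u = (3, -1.2426).
  ||u|| = √((3)² + (-1.2426)²) = √(10.5442) ≈ 3.2472,
  v_1 = u/||u|| ≈ (0.9239, -0.3827) (||v_1|| = 1).

λ_1 = 20.2426,  λ_2 = 11.7574;  v_1 ≈ (0.9239, -0.3827)


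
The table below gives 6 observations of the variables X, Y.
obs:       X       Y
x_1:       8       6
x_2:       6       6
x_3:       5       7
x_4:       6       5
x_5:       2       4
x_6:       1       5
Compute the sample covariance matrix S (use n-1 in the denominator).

Step 1 — column means:
  mean(X) = (8 + 6 + 5 + 6 + 2 + 1) / 6 = 28/6 = 4.6667
  mean(Y) = (6 + 6 + 7 + 5 + 4 + 5) / 6 = 33/6 = 5.5

Step 2 — sample covariance S[i,j] = (1/(n-1)) · Σ_k (x_{k,i} - mean_i) · (x_{k,j} - mean_j), with n-1 = 5.
  S[X,X] = ((3.3333)·(3.3333) + (1.3333)·(1.3333) + (0.3333)·(0.3333) + (1.3333)·(1.3333) + (-2.6667)·(-2.6667) + (-3.6667)·(-3.6667)) / 5 = 35.3333/5 = 7.0667
  S[X,Y] = ((3.3333)·(0.5) + (1.3333)·(0.5) + (0.3333)·(1.5) + (1.3333)·(-0.5) + (-2.6667)·(-1.5) + (-3.6667)·(-0.5)) / 5 = 8/5 = 1.6
  S[Y,Y] = ((0.5)·(0.5) + (0.5)·(0.5) + (1.5)·(1.5) + (-0.5)·(-0.5) + (-1.5)·(-1.5) + (-0.5)·(-0.5)) / 5 = 5.5/5 = 1.1

S is symmetric (S[j,i] = S[i,j]). Assembling:

S = [[7.0667, 1.6],
 [1.6, 1.1]]


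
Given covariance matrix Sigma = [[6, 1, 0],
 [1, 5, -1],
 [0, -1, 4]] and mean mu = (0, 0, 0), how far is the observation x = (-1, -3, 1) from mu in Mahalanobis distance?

Step 1 — centre the observation: (x - mu) = (-1, -3, 1).

Step 2 — invert Sigma (cofactor / det for 3×3, or solve directly):
  Sigma^{-1} = [[0.1727, -0.0364, -0.0091],
 [-0.0364, 0.2182, 0.0545],
 [-0.0091, 0.0545, 0.2636]].

Step 3 — form the quadratic (x - mu)^T · Sigma^{-1} · (x - mu):
  Sigma^{-1} · (x - mu) = (-0.0727, -0.5636, 0.1091).
  (x - mu)^T · [Sigma^{-1} · (x - mu)] = (-1)·(-0.0727) + (-3)·(-0.5636) + (1)·(0.1091) = 1.8727.

Step 4 — take square root: d = √(1.8727) ≈ 1.3685.

d(x, mu) = √(1.8727) ≈ 1.3685


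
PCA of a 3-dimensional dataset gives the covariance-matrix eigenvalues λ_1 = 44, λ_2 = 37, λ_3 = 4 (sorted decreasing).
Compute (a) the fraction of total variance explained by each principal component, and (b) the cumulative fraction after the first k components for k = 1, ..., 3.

Step 1 — total variance = trace(Sigma) = Σ λ_i = 44 + 37 + 4 = 85.

Step 2 — fraction explained by component i = λ_i / Σ λ:
  PC1: 44/85 = 0.5176
  PC2: 37/85 = 0.4353
  PC3: 4/85 = 0.0471

Step 3 — cumulative fraction after k components = (λ_1 + ... + λ_k) / Σ λ:
  k = 1: 44/85 = 0.5176
  k = 2: (44 + 37)/85 = 81/85 = 0.9529
  k = 3: (44 + 37 + 4)/85 = 85/85 = 1

Summary (fraction, with percent):

explained: PC1 0.5176 (51.76%), PC2 0.4353 (43.53%), PC3 0.0471 (4.71%);  cumulative: 0.5176, 0.9529, 1


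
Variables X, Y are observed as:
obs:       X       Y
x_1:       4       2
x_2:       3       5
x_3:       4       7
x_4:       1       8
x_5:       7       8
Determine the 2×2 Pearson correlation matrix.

Step 1 — column means:
  mean(X) = (4 + 3 + 4 + 1 + 7) / 5 = 19/5 = 3.8
  mean(Y) = (2 + 5 + 7 + 8 + 8) / 5 = 30/5 = 6

Step 2 — sample variances and covariances s[i,j] = (1/(n-1)) · Σ_k (x_{k,i} - mean_i) · (x_{k,j} - mean_j), with n-1 = 4:
  s[X,X] = ((0.2)·(0.2) + (-0.8)·(-0.8) + (0.2)·(0.2) + (-2.8)·(-2.8) + (3.2)·(3.2)) / 4 = 18.8/4 = 4.7
  s[X,Y] = ((0.2)·(-4) + (-0.8)·(-1) + (0.2)·(1) + (-2.8)·(2) + (3.2)·(2)) / 4 = 1/4 = 0.25
  s[Y,Y] = ((-4)·(-4) + (-1)·(-1) + (1)·(1) + (2)·(2) + (2)·(2)) / 4 = 26/4 = 6.5
  Sample standard deviations s_i = √(s[i,i]):
  s(X) = √(4.7) = 2.1679
  s(Y) = √(6.5) = 2.5495

Step 3 — r_{ij} = s_{ij} / (s_i · s_j):
  r[X,X] = 1 (diagonal).
  r[X,Y] = 0.25 / (2.1679 · 2.5495) = 0.25 / 5.5272 = 0.0452
  r[Y,Y] = 1 (diagonal).

R is symmetric with unit diagonal. Assembling:

R = [[1, 0.0452],
 [0.0452, 1]]


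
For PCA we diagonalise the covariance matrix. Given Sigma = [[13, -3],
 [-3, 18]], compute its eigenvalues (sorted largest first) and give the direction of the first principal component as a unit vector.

Step 1 — characteristic polynomial of 2×2 Sigma:
  det(Sigma - λI) = λ² - trace · λ + det = 0.
  trace = 13 + 18 = 31, det = 13·18 - (-3)² = 225.
Step 2 — discriminant:
  Δ = trace² - 4·det = 961 - 900 = 61.
Step 3 — eigenvalues:
  λ = (trace ± √Δ)/2 = (31 ± 7.8102)/2,
  λ_1 = 19.4051,  λ_2 = 11.5949.

Step 4 — unit eigenvector for λ_1: solve (Sigma - λ_1 I)v = 0. First row:
  (13 - 19.4051)·v_x + (-3)·v_y = 0, i.e. (-6.4051)·v_x + (-3)·v_y = 0,
  so v ∝ (b, λ_1 - a) = (-3, 6.4051); multiply by -1 so the first entry is positive: u = (3, -6.4051).
  ||u|| = √((3)² + (-6.4051)²) = √(50.0256) ≈ 7.0729,
  v_1 = u/||u|| ≈ (0.4242, -0.9056) (||v_1|| = 1).

λ_1 = 19.4051,  λ_2 = 11.5949;  v_1 ≈ (0.4242, -0.9056)


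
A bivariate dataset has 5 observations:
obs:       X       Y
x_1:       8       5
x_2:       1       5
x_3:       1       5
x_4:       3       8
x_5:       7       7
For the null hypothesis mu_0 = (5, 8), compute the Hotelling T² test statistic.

Step 1 — sample mean vector:
  mean(X) = (8 + 1 + 1 + 3 + 7) / 5 = 20/5 = 4
  mean(Y) = (5 + 5 + 5 + 8 + 7) / 5 = 30/5 = 6
  x̄ = (4, 6),  deviation x̄ - mu_0 = (4, 6) - (5, 8) = (-1, -2).

Step 2 — sample covariance matrix, S[i,j] = (1/(n-1)) · Σ_k (x_{k,i} - mean_i) · (x_{k,j} - mean_j), divisor n-1 = 4:
  S[X,X] = ((4)·(4) + (-3)·(-3) + (-3)·(-3) + (-1)·(-1) + (3)·(3)) / 4 = 44/4 = 11
  S[X,Y] = ((4)·(-1) + (-3)·(-1) + (-3)·(-1) + (-1)·(2) + (3)·(1)) / 4 = 3/4 = 0.75
  S[Y,Y] = ((-1)·(-1) + (-1)·(-1) + (-1)·(-1) + (2)·(2) + (1)·(1)) / 4 = 8/4 = 2
  S = [[11, 0.75],
 [0.75, 2]].

Step 3 — invert S. det(S) = 11·2 - (0.75)² = 21.4375.
  S^{-1} = (1/det) · [[d, -b], [-b, a]] = [[0.0933, -0.035],
 [-0.035, 0.5131]].

Step 4 — quadratic form (x̄ - mu_0)^T · S^{-1} · (x̄ - mu_0):
  S^{-1} · (x̄ - mu_0) = (-0.0233, -0.9913),
  (x̄ - mu_0)^T · [...] = (-1)·(-0.0233) + (-2)·(-0.9913) = 2.0058.

Step 5 — scale by n: T² = 5 · 2.0058 = 10.0292.

T² ≈ 10.0292


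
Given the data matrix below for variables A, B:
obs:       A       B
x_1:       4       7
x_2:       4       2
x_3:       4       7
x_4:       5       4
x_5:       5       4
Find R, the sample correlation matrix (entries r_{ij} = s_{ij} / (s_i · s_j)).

Step 1 — column means:
  mean(A) = (4 + 4 + 4 + 5 + 5) / 5 = 22/5 = 4.4
  mean(B) = (7 + 2 + 7 + 4 + 4) / 5 = 24/5 = 4.8

Step 2 — sample variances and covariances s[i,j] = (1/(n-1)) · Σ_k (x_{k,i} - mean_i) · (x_{k,j} - mean_j), with n-1 = 4:
  s[A,A] = ((-0.4)·(-0.4) + (-0.4)·(-0.4) + (-0.4)·(-0.4) + (0.6)·(0.6) + (0.6)·(0.6)) / 4 = 1.2/4 = 0.3
  s[A,B] = ((-0.4)·(2.2) + (-0.4)·(-2.8) + (-0.4)·(2.2) + (0.6)·(-0.8) + (0.6)·(-0.8)) / 4 = -1.6/4 = -0.4
  s[B,B] = ((2.2)·(2.2) + (-2.8)·(-2.8) + (2.2)·(2.2) + (-0.8)·(-0.8) + (-0.8)·(-0.8)) / 4 = 18.8/4 = 4.7
  Sample standard deviations s_i = √(s[i,i]):
  s(A) = √(0.3) = 0.5477
  s(B) = √(4.7) = 2.1679

Step 3 — r_{ij} = s_{ij} / (s_i · s_j):
  r[A,A] = 1 (diagonal).
  r[A,B] = -0.4 / (0.5477 · 2.1679) = -0.4 / 1.1874 = -0.3369
  r[B,B] = 1 (diagonal).

R is symmetric with unit diagonal. Assembling:

R = [[1, -0.3369],
 [-0.3369, 1]]


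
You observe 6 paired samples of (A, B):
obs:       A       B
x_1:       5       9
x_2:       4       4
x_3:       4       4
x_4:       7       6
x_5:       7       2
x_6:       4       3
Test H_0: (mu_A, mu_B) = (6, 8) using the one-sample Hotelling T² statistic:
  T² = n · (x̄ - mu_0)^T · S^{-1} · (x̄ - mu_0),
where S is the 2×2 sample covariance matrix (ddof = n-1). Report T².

Step 1 — sample mean vector:
  mean(A) = (5 + 4 + 4 + 7 + 7 + 4) / 6 = 31/6 = 5.1667
  mean(B) = (9 + 4 + 4 + 6 + 2 + 3) / 6 = 28/6 = 4.6667
  x̄ = (5.1667, 4.6667),  deviation x̄ - mu_0 = (5.1667, 4.6667) - (6, 8) = (-0.8333, -3.3333).

Step 2 — sample covariance matrix, S[i,j] = (1/(n-1)) · Σ_k (x_{k,i} - mean_i) · (x_{k,j} - mean_j), divisor n-1 = 5:
  S[A,A] = ((-0.1667)·(-0.1667) + (-1.1667)·(-1.1667) + (-1.1667)·(-1.1667) + (1.8333)·(1.8333) + (1.8333)·(1.8333) + (-1.1667)·(-1.1667)) / 5 = 10.8333/5 = 2.1667
  S[A,B] = ((-0.1667)·(4.3333) + (-1.1667)·(-0.6667) + (-1.1667)·(-0.6667) + (1.8333)·(1.3333) + (1.8333)·(-2.6667) + (-1.1667)·(-1.6667)) / 5 = 0.3333/5 = 0.0667
  S[B,B] = ((4.3333)·(4.3333) + (-0.6667)·(-0.6667) + (-0.6667)·(-0.6667) + (1.3333)·(1.3333) + (-2.6667)·(-2.6667) + (-1.6667)·(-1.6667)) / 5 = 31.3333/5 = 6.2667
  S = [[2.1667, 0.0667],
 [0.0667, 6.2667]].

Step 3 — invert S. det(S) = 2.1667·6.2667 - (0.0667)² = 13.5733.
  S^{-1} = (1/det) · [[d, -b], [-b, a]] = [[0.4617, -0.0049],
 [-0.0049, 0.1596]].

Step 4 — quadratic form (x̄ - mu_0)^T · S^{-1} · (x̄ - mu_0):
  S^{-1} · (x̄ - mu_0) = (-0.3684, -0.528),
  (x̄ - mu_0)^T · [...] = (-0.8333)·(-0.3684) + (-3.3333)·(-0.528) = 2.067.

Step 5 — scale by n: T² = 6 · 2.067 = 12.4018.

T² ≈ 12.4018


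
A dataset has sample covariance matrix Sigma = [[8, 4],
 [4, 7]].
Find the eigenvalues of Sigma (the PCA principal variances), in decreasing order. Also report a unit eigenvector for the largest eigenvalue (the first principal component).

Step 1 — characteristic polynomial of 2×2 Sigma:
  det(Sigma - λI) = λ² - trace · λ + det = 0.
  trace = 8 + 7 = 15, det = 8·7 - (4)² = 40.
Step 2 — discriminant:
  Δ = trace² - 4·det = 225 - 160 = 65.
Step 3 — eigenvalues:
  λ = (trace ± √Δ)/2 = (15 ± 8.0623)/2,
  λ_1 = 11.5311,  λ_2 = 3.4689.

Step 4 — unit eigenvector for λ_1: solve (Sigma - λ_1 I)v = 0. First row:
  (8 - 11.5311)·v_x + (4)·v_y = 0, i.e. (-3.5311)·v_x + (4)·v_y = 0,
  so v ∝ (b, λ_1 - a) = (4, 3.5311) = u.
  ||u|| = √((4)² + (3.5311)²) = √(28.4689) ≈ 5.3356,
  v_1 = u/||u|| ≈ (0.7497, 0.6618) (||v_1|| = 1).

λ_1 = 11.5311,  λ_2 = 3.4689;  v_1 ≈ (0.7497, 0.6618)


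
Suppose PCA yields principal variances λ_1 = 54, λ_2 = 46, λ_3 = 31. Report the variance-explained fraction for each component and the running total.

Step 1 — total variance = trace(Sigma) = Σ λ_i = 54 + 46 + 31 = 131.

Step 2 — fraction explained by component i = λ_i / Σ λ:
  PC1: 54/131 = 0.4122
  PC2: 46/131 = 0.3511
  PC3: 31/131 = 0.2366

Step 3 — cumulative fraction after k components = (λ_1 + ... + λ_k) / Σ λ:
  k = 1: 54/131 = 0.4122
  k = 2: (54 + 46)/131 = 100/131 = 0.7634
  k = 3: (54 + 46 + 31)/131 = 131/131 = 1

Summary (fraction, with percent):

explained: PC1 0.4122 (41.22%), PC2 0.3511 (35.11%), PC3 0.2366 (23.66%);  cumulative: 0.4122, 0.7634, 1


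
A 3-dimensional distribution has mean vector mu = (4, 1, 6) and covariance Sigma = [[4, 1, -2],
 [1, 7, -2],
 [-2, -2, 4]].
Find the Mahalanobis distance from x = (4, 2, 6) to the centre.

Step 1 — centre the observation: (x - mu) = (0, 1, 0).

Step 2 — invert Sigma (cofactor / det for 3×3, or solve directly):
  Sigma^{-1} = [[0.3333, 0, 0.1667],
 [0, 0.1667, 0.0833],
 [0.1667, 0.0833, 0.375]].

Step 3 — form the quadratic (x - mu)^T · Sigma^{-1} · (x - mu):
  Sigma^{-1} · (x - mu) = (0, 0.1667, 0.0833).
  (x - mu)^T · [Sigma^{-1} · (x - mu)] = (0)·(0) + (1)·(0.1667) + (0)·(0.0833) = 0.1667.

Step 4 — take square root: d = √(0.1667) ≈ 0.4082.

d(x, mu) = √(0.1667) ≈ 0.4082


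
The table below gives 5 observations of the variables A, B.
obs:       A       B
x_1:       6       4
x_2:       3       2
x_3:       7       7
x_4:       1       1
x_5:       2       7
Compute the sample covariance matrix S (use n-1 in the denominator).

Step 1 — column means:
  mean(A) = (6 + 3 + 7 + 1 + 2) / 5 = 19/5 = 3.8
  mean(B) = (4 + 2 + 7 + 1 + 7) / 5 = 21/5 = 4.2

Step 2 — sample covariance S[i,j] = (1/(n-1)) · Σ_k (x_{k,i} - mean_i) · (x_{k,j} - mean_j), with n-1 = 4.
  S[A,A] = ((2.2)·(2.2) + (-0.8)·(-0.8) + (3.2)·(3.2) + (-2.8)·(-2.8) + (-1.8)·(-1.8)) / 4 = 26.8/4 = 6.7
  S[A,B] = ((2.2)·(-0.2) + (-0.8)·(-2.2) + (3.2)·(2.8) + (-2.8)·(-3.2) + (-1.8)·(2.8)) / 4 = 14.2/4 = 3.55
  S[B,B] = ((-0.2)·(-0.2) + (-2.2)·(-2.2) + (2.8)·(2.8) + (-3.2)·(-3.2) + (2.8)·(2.8)) / 4 = 30.8/4 = 7.7

S is symmetric (S[j,i] = S[i,j]). Assembling:

S = [[6.7, 3.55],
 [3.55, 7.7]]


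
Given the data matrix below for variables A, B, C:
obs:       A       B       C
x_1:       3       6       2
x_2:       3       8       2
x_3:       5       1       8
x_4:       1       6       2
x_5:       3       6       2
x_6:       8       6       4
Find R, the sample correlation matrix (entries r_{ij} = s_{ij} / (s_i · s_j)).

Step 1 — column means:
  mean(A) = (3 + 3 + 5 + 1 + 3 + 8) / 6 = 23/6 = 3.8333
  mean(B) = (6 + 8 + 1 + 6 + 6 + 6) / 6 = 33/6 = 5.5
  mean(C) = (2 + 2 + 8 + 2 + 2 + 4) / 6 = 20/6 = 3.3333

Step 2 — sample variances and covariances s[i,j] = (1/(n-1)) · Σ_k (x_{k,i} - mean_i) · (x_{k,j} - mean_j), with n-1 = 5:
  s[A,A] = ((-0.8333)·(-0.8333) + (-0.8333)·(-0.8333) + (1.1667)·(1.1667) + (-2.8333)·(-2.8333) + (-0.8333)·(-0.8333) + (4.1667)·(4.1667)) / 5 = 28.8333/5 = 5.7667
  s[A,B] = ((-0.8333)·(0.5) + (-0.8333)·(2.5) + (1.1667)·(-4.5) + (-2.8333)·(0.5) + (-0.8333)·(0.5) + (4.1667)·(0.5)) / 5 = -7.5/5 = -1.5
  s[A,C] = ((-0.8333)·(-1.3333) + (-0.8333)·(-1.3333) + (1.1667)·(4.6667) + (-2.8333)·(-1.3333) + (-0.8333)·(-1.3333) + (4.1667)·(0.6667)) / 5 = 15.3333/5 = 3.0667
  s[B,B] = ((0.5)·(0.5) + (2.5)·(2.5) + (-4.5)·(-4.5) + (0.5)·(0.5) + (0.5)·(0.5) + (0.5)·(0.5)) / 5 = 27.5/5 = 5.5
  s[B,C] = ((0.5)·(-1.3333) + (2.5)·(-1.3333) + (-4.5)·(4.6667) + (0.5)·(-1.3333) + (0.5)·(-1.3333) + (0.5)·(0.6667)) / 5 = -26/5 = -5.2
  s[C,C] = ((-1.3333)·(-1.3333) + (-1.3333)·(-1.3333) + (4.6667)·(4.6667) + (-1.3333)·(-1.3333) + (-1.3333)·(-1.3333) + (0.6667)·(0.6667)) / 5 = 29.3333/5 = 5.8667
  Sample standard deviations s_i = √(s[i,i]):
  s(A) = √(5.7667) = 2.4014
  s(B) = √(5.5) = 2.3452
  s(C) = √(5.8667) = 2.4221

Step 3 — r_{ij} = s_{ij} / (s_i · s_j):
  r[A,A] = 1 (diagonal).
  r[A,B] = -1.5 / (2.4014 · 2.3452) = -1.5 / 5.6318 = -0.2663
  r[A,C] = 3.0667 / (2.4014 · 2.4221) = 3.0667 / 5.8165 = 0.5272
  r[B,B] = 1 (diagonal).
  r[B,C] = -5.2 / (2.3452 · 2.4221) = -5.2 / 5.6804 = -0.9154
  r[C,C] = 1 (diagonal).

R is symmetric with unit diagonal. Assembling:

R = [[1, -0.2663, 0.5272],
 [-0.2663, 1, -0.9154],
 [0.5272, -0.9154, 1]]


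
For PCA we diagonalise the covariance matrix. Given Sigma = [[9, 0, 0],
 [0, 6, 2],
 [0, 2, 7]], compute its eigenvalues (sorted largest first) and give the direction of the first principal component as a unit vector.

Step 1 — characteristic polynomial p(λ) = det(λI - Sigma) = λ³ - tr·λ² + c_1·λ - det, where tr = trace, c_1 = sum of the principal 2×2 minors, det = det(Sigma):
  tr = 9 + 6 + 7 = 22,
  c_1 = (9·6 - (0)²) + (9·7 - (0)²) + (6·7 - (2)²) = 54 + 63 + 38 = 155,
  det = 9·(6·7 - (2)²) - (0)·((0)·7 - (2)·(0)) + (0)·((0)·(2) - 6·(0)) = 9·(38) - (0)·(0) + (0)·(0) = 342.
  So p(λ) = λ³ - 22λ² + 155λ - 342.
Step 2 — look for an integer root (rational root theorem: any rational root is an integer divisor of 342). Testing λ = 9:
  p(9) = 729 - 1782 + 1395 - 342 = 0  ✓
  Dividing out (λ - 9): p(λ) = (λ - 9)(λ² - 13λ + 38).
Step 3 — remaining eigenvalues from the quadratic λ² - 13λ + 38 = 0:
  Δ = 13² - 4·38 = 169 - 152 = 17,  λ = (13 ± √17)/2 = (13 ± 4.1231)/2 ≈ 8.5616 or 4.4384.
  Sorted: λ_1 = 9,  λ_2 = 8.5616,  λ_3 = 4.4384  (check: sum = 22 = tr ✓).

Step 4 — unit eigenvector for λ_1 = 9: v spans the null space of (Sigma - λ_1 I), whose rows are
  r_1 = (0, 0, 0),  r_2 = (0, -3, 2),  r_3 = (0, 2, -2).
  v is orthogonal to every row, so take v ∝ r_2 × r_3 = ((-3)·(-2) - (2)·(2), (2)·(0) - (0)·(-2), (0)·(2) - (-3)·(0)) = (2, 0, 0).
  Rescale (divide by 2): u = (1, 0, 0).
  ||u|| = √((1)² + (0)² + (0)²) = √(1) = 1,  v_1 = u/||u|| ≈ (1, 0, 0) (||v_1|| = 1).

λ_1 = 9,  λ_2 = 8.5616,  λ_3 = 4.4384;  v_1 ≈ (1, 0, 0)


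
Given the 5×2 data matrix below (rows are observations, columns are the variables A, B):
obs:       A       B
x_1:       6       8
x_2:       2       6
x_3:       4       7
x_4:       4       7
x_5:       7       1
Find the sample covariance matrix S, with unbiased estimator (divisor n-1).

Step 1 — column means:
  mean(A) = (6 + 2 + 4 + 4 + 7) / 5 = 23/5 = 4.6
  mean(B) = (8 + 6 + 7 + 7 + 1) / 5 = 29/5 = 5.8

Step 2 — sample covariance S[i,j] = (1/(n-1)) · Σ_k (x_{k,i} - mean_i) · (x_{k,j} - mean_j), with n-1 = 4.
  S[A,A] = ((1.4)·(1.4) + (-2.6)·(-2.6) + (-0.6)·(-0.6) + (-0.6)·(-0.6) + (2.4)·(2.4)) / 4 = 15.2/4 = 3.8
  S[A,B] = ((1.4)·(2.2) + (-2.6)·(0.2) + (-0.6)·(1.2) + (-0.6)·(1.2) + (2.4)·(-4.8)) / 4 = -10.4/4 = -2.6
  S[B,B] = ((2.2)·(2.2) + (0.2)·(0.2) + (1.2)·(1.2) + (1.2)·(1.2) + (-4.8)·(-4.8)) / 4 = 30.8/4 = 7.7

S is symmetric (S[j,i] = S[i,j]). Assembling:

S = [[3.8, -2.6],
 [-2.6, 7.7]]


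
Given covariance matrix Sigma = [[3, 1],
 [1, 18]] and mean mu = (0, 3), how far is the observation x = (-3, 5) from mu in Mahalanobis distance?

Step 1 — centre the observation: (x - mu) = (-3, 2).

Step 2 — invert Sigma. det(Sigma) = 3·18 - (1)² = 53.
  Sigma^{-1} = (1/det) · [[d, -b], [-b, a]] = [[0.3396, -0.0189],
 [-0.0189, 0.0566]].

Step 3 — form the quadratic (x - mu)^T · Sigma^{-1} · (x - mu):
  Sigma^{-1} · (x - mu) = (-1.0566, 0.1698).
  (x - mu)^T · [Sigma^{-1} · (x - mu)] = (-3)·(-1.0566) + (2)·(0.1698) = 3.5094.

Step 4 — take square root: d = √(3.5094) ≈ 1.8733.

d(x, mu) = √(3.5094) ≈ 1.8733
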